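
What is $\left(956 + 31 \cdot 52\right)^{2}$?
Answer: $6594624$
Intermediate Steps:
$\left(956 + 31 \cdot 52\right)^{2} = \left(956 + 1612\right)^{2} = 2568^{2} = 6594624$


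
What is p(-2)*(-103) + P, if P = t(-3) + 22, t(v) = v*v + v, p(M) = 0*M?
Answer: 28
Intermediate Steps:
p(M) = 0
t(v) = v + v² (t(v) = v² + v = v + v²)
P = 28 (P = -3*(1 - 3) + 22 = -3*(-2) + 22 = 6 + 22 = 28)
p(-2)*(-103) + P = 0*(-103) + 28 = 0 + 28 = 28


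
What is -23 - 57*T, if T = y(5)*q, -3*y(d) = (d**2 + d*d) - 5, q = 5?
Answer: 4252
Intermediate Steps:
y(d) = 5/3 - 2*d**2/3 (y(d) = -((d**2 + d*d) - 5)/3 = -((d**2 + d**2) - 5)/3 = -(2*d**2 - 5)/3 = -(-5 + 2*d**2)/3 = 5/3 - 2*d**2/3)
T = -75 (T = (5/3 - 2/3*5**2)*5 = (5/3 - 2/3*25)*5 = (5/3 - 50/3)*5 = -15*5 = -75)
-23 - 57*T = -23 - 57*(-75) = -23 + 4275 = 4252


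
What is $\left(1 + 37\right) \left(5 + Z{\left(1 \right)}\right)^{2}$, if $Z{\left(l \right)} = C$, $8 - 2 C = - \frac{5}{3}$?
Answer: $\frac{66139}{18} \approx 3674.4$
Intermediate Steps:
$C = \frac{29}{6}$ ($C = 4 - \frac{\left(-5\right) \frac{1}{3}}{2} = 4 - - \frac{5}{6} = 4 + \frac{5}{6} = \frac{29}{6} \approx 4.8333$)
$Z{\left(l \right)} = \frac{29}{6}$
$\left(1 + 37\right) \left(5 + Z{\left(1 \right)}\right)^{2} = \left(1 + 37\right) \left(5 + \frac{29}{6}\right)^{2} = 38 \left(\frac{59}{6}\right)^{2} = 38 \cdot \frac{3481}{36} = \frac{66139}{18}$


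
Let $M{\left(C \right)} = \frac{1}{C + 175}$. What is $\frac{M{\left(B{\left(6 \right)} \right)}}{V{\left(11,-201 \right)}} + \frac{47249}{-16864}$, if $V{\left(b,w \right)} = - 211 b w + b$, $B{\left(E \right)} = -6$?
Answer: $- \frac{931323948057}{332405916128} \approx -2.8018$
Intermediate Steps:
$M{\left(C \right)} = \frac{1}{175 + C}$
$V{\left(b,w \right)} = b - 211 b w$ ($V{\left(b,w \right)} = - 211 b w + b = b - 211 b w$)
$\frac{M{\left(B{\left(6 \right)} \right)}}{V{\left(11,-201 \right)}} + \frac{47249}{-16864} = \frac{1}{\left(175 - 6\right) 11 \left(1 - -42411\right)} + \frac{47249}{-16864} = \frac{1}{169 \cdot 11 \left(1 + 42411\right)} + 47249 \left(- \frac{1}{16864}\right) = \frac{1}{169 \cdot 11 \cdot 42412} - \frac{47249}{16864} = \frac{1}{169 \cdot 466532} - \frac{47249}{16864} = \frac{1}{169} \cdot \frac{1}{466532} - \frac{47249}{16864} = \frac{1}{78843908} - \frac{47249}{16864} = - \frac{931323948057}{332405916128}$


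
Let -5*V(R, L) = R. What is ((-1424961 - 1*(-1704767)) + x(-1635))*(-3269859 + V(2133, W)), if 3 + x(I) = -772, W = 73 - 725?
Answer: -4562555306268/5 ≈ -9.1251e+11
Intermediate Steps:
W = -652
x(I) = -775 (x(I) = -3 - 772 = -775)
V(R, L) = -R/5
((-1424961 - 1*(-1704767)) + x(-1635))*(-3269859 + V(2133, W)) = ((-1424961 - 1*(-1704767)) - 775)*(-3269859 - 1/5*2133) = ((-1424961 + 1704767) - 775)*(-3269859 - 2133/5) = (279806 - 775)*(-16351428/5) = 279031*(-16351428/5) = -4562555306268/5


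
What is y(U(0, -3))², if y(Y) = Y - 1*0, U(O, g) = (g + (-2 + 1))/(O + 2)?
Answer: 4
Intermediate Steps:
U(O, g) = (-1 + g)/(2 + O) (U(O, g) = (g - 1)/(2 + O) = (-1 + g)/(2 + O))
y(Y) = Y (y(Y) = Y + 0 = Y)
y(U(0, -3))² = ((-1 - 3)/(2 + 0))² = (-4/2)² = ((½)*(-4))² = (-2)² = 4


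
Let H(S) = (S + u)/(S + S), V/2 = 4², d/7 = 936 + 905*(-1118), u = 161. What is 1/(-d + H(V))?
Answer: 64/452862785 ≈ 1.4132e-7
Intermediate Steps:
d = -7075978 (d = 7*(936 + 905*(-1118)) = 7*(936 - 1011790) = 7*(-1010854) = -7075978)
V = 32 (V = 2*4² = 2*16 = 32)
H(S) = (161 + S)/(2*S) (H(S) = (S + 161)/(S + S) = (161 + S)/((2*S)) = (161 + S)*(1/(2*S)) = (161 + S)/(2*S))
1/(-d + H(V)) = 1/(-1*(-7075978) + (½)*(161 + 32)/32) = 1/(7075978 + (½)*(1/32)*193) = 1/(7075978 + 193/64) = 1/(452862785/64) = 64/452862785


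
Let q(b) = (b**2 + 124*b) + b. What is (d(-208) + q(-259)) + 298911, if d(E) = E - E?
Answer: 333617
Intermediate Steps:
q(b) = b**2 + 125*b
d(E) = 0
(d(-208) + q(-259)) + 298911 = (0 - 259*(125 - 259)) + 298911 = (0 - 259*(-134)) + 298911 = (0 + 34706) + 298911 = 34706 + 298911 = 333617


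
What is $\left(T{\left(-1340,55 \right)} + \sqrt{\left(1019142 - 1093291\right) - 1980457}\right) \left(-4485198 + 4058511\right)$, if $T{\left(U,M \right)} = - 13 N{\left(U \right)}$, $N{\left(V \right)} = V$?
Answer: $-7432887540 - 426687 i \sqrt{2054606} \approx -7.4329 \cdot 10^{9} - 6.1161 \cdot 10^{8} i$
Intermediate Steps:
$T{\left(U,M \right)} = - 13 U$
$\left(T{\left(-1340,55 \right)} + \sqrt{\left(1019142 - 1093291\right) - 1980457}\right) \left(-4485198 + 4058511\right) = \left(\left(-13\right) \left(-1340\right) + \sqrt{\left(1019142 - 1093291\right) - 1980457}\right) \left(-4485198 + 4058511\right) = \left(17420 + \sqrt{-74149 - 1980457}\right) \left(-426687\right) = \left(17420 + \sqrt{-2054606}\right) \left(-426687\right) = \left(17420 + i \sqrt{2054606}\right) \left(-426687\right) = -7432887540 - 426687 i \sqrt{2054606}$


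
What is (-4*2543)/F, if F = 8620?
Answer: -2543/2155 ≈ -1.1800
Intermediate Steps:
(-4*2543)/F = -4*2543/8620 = -10172*1/8620 = -2543/2155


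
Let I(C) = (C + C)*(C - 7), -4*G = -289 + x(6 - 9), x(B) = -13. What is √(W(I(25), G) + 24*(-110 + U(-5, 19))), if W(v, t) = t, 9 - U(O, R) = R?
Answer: I*√11218/2 ≈ 52.958*I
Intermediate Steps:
G = 151/2 (G = -(-289 - 13)/4 = -¼*(-302) = 151/2 ≈ 75.500)
U(O, R) = 9 - R
I(C) = 2*C*(-7 + C) (I(C) = (2*C)*(-7 + C) = 2*C*(-7 + C))
√(W(I(25), G) + 24*(-110 + U(-5, 19))) = √(151/2 + 24*(-110 + (9 - 1*19))) = √(151/2 + 24*(-110 + (9 - 19))) = √(151/2 + 24*(-110 - 10)) = √(151/2 + 24*(-120)) = √(151/2 - 2880) = √(-5609/2) = I*√11218/2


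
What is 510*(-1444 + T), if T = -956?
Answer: -1224000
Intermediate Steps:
510*(-1444 + T) = 510*(-1444 - 956) = 510*(-2400) = -1224000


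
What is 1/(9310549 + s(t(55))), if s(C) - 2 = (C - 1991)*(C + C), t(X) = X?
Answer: 1/9097591 ≈ 1.0992e-7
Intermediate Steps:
s(C) = 2 + 2*C*(-1991 + C) (s(C) = 2 + (C - 1991)*(C + C) = 2 + (-1991 + C)*(2*C) = 2 + 2*C*(-1991 + C))
1/(9310549 + s(t(55))) = 1/(9310549 + (2 - 3982*55 + 2*55²)) = 1/(9310549 + (2 - 219010 + 2*3025)) = 1/(9310549 + (2 - 219010 + 6050)) = 1/(9310549 - 212958) = 1/9097591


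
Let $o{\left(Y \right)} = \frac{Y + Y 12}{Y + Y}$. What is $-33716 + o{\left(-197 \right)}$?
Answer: $- \frac{67419}{2} \approx -33710.0$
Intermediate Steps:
$o{\left(Y \right)} = \frac{13}{2}$ ($o{\left(Y \right)} = \frac{Y + 12 Y}{2 Y} = 13 Y \frac{1}{2 Y} = \frac{13}{2}$)
$-33716 + o{\left(-197 \right)} = -33716 + \frac{13}{2} = - \frac{67419}{2}$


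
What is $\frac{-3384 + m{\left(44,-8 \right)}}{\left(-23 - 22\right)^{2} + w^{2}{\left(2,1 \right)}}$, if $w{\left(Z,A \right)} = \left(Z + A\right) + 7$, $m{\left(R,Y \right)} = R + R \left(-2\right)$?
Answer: $- \frac{3428}{2125} \approx -1.6132$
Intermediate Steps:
$m{\left(R,Y \right)} = - R$ ($m{\left(R,Y \right)} = R - 2 R = - R$)
$w{\left(Z,A \right)} = 7 + A + Z$ ($w{\left(Z,A \right)} = \left(A + Z\right) + 7 = 7 + A + Z$)
$\frac{-3384 + m{\left(44,-8 \right)}}{\left(-23 - 22\right)^{2} + w^{2}{\left(2,1 \right)}} = \frac{-3384 - 44}{\left(-23 - 22\right)^{2} + \left(7 + 1 + 2\right)^{2}} = \frac{-3384 - 44}{\left(-45\right)^{2} + 10^{2}} = - \frac{3428}{2025 + 100} = - \frac{3428}{2125}$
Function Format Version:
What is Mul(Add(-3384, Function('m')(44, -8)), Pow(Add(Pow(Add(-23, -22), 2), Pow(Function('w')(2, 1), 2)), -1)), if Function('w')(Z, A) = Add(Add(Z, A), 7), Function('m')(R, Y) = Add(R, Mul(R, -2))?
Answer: Rational(-3428, 2125) ≈ -1.6132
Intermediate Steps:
Function('m')(R, Y) = Mul(-1, R) (Function('m')(R, Y) = Add(R, Mul(-2, R)) = Mul(-1, R))
Function('w')(Z, A) = Add(7, A, Z) (Function('w')(Z, A) = Add(Add(A, Z), 7) = Add(7, A, Z))
Mul(Add(-3384, Function('m')(44, -8)), Pow(Add(Pow(Add(-23, -22), 2), Pow(Function('w')(2, 1), 2)), -1)) = Mul(Add(-3384, Mul(-1, 44)), Pow(Add(Pow(Add(-23, -22), 2), Pow(Add(7, 1, 2), 2)), -1)) = Mul(Add(-3384, -44), Pow(Add(Pow(-45, 2), Pow(10, 2)), -1)) = Mul(-3428, Pow(Add(2025, 100), -1)) = Mul(-3428, Pow(2125, -1)) = Mul(-3428, Rational(1, 2125)) = Rational(-3428, 2125)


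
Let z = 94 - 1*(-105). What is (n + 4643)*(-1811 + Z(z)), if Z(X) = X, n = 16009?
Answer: -33291024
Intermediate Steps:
z = 199 (z = 94 + 105 = 199)
(n + 4643)*(-1811 + Z(z)) = (16009 + 4643)*(-1811 + 199) = 20652*(-1612) = -33291024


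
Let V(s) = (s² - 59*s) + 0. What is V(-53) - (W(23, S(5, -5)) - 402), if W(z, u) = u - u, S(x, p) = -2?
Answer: 6338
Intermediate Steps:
V(s) = s² - 59*s
W(z, u) = 0
V(-53) - (W(23, S(5, -5)) - 402) = -53*(-59 - 53) - (0 - 402) = -53*(-112) - 1*(-402) = 5936 + 402 = 6338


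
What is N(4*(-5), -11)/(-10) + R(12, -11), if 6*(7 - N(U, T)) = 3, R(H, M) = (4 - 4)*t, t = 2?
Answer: -13/20 ≈ -0.65000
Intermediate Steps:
R(H, M) = 0 (R(H, M) = (4 - 4)*2 = 0*2 = 0)
N(U, T) = 13/2 (N(U, T) = 7 - ⅙*3 = 7 - ½ = 13/2)
N(4*(-5), -11)/(-10) + R(12, -11) = (13/2)/(-10) + 0 = (13/2)*(-⅒) + 0 = -13/20 + 0 = -13/20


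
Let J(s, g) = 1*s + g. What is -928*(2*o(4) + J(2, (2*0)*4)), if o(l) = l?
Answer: -9280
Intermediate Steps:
J(s, g) = g + s (J(s, g) = s + g = g + s)
-928*(2*o(4) + J(2, (2*0)*4)) = -928*(2*4 + ((2*0)*4 + 2)) = -928*(8 + (0*4 + 2)) = -928*(8 + (0 + 2)) = -928*(8 + 2) = -928*10 = -9280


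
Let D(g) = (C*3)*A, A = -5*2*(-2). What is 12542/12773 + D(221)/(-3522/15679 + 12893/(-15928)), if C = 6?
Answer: -1145113027363814/3298598676799 ≈ -347.15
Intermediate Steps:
A = 20 (A = -10*(-2) = 20)
D(g) = 360 (D(g) = (6*3)*20 = 18*20 = 360)
12542/12773 + D(221)/(-3522/15679 + 12893/(-15928)) = 12542/12773 + 360/(-3522/15679 + 12893/(-15928)) = 12542*(1/12773) + 360/(-3522*1/15679 + 12893*(-1/15928)) = 12542/12773 + 360/(-3522/15679 - 12893/15928) = 12542/12773 + 360/(-258247763/249735112) = 12542/12773 + 360*(-249735112/258247763) = 12542/12773 - 89904640320/258247763 = -1145113027363814/3298598676799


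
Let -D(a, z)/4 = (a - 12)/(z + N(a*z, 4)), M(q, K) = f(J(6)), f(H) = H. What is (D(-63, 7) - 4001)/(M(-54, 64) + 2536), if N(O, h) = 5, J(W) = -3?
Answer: -3976/2533 ≈ -1.5697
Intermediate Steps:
M(q, K) = -3
D(a, z) = -4*(-12 + a)/(5 + z) (D(a, z) = -4*(a - 12)/(z + 5) = -4*(-12 + a)/(5 + z))
(D(-63, 7) - 4001)/(M(-54, 64) + 2536) = (4*(12 - 1*(-63))/(5 + 7) - 4001)/(-3 + 2536) = (4*(12 + 63)/12 - 4001)/2533 = (4*(1/12)*75 - 4001)*(1/2533) = (25 - 4001)*(1/2533) = -3976*1/2533 = -3976/2533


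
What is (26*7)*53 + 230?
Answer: 9876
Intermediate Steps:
(26*7)*53 + 230 = 182*53 + 230 = 9646 + 230 = 9876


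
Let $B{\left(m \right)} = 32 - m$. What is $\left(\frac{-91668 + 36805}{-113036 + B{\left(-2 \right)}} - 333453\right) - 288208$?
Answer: $- \frac{70248881459}{113002} \approx -6.2166 \cdot 10^{5}$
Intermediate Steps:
$\left(\frac{-91668 + 36805}{-113036 + B{\left(-2 \right)}} - 333453\right) - 288208 = \left(\frac{-91668 + 36805}{-113036 + \left(32 - -2\right)} - 333453\right) - 288208 = \left(- \frac{54863}{-113036 + \left(32 + 2\right)} - 333453\right) - 288208 = \left(- \frac{54863}{-113036 + 34} - 333453\right) - 288208 = \left(- \frac{54863}{-113002} - 333453\right) - 288208 = \left(\left(-54863\right) \left(- \frac{1}{113002}\right) - 333453\right) - 288208 = \left(\frac{54863}{113002} - 333453\right) - 288208 = - \frac{37680801043}{113002} - 288208 = - \frac{70248881459}{113002}$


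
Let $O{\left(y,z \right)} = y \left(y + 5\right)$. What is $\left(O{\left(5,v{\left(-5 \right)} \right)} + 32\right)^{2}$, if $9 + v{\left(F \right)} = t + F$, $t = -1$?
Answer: $6724$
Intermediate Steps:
$v{\left(F \right)} = -10 + F$ ($v{\left(F \right)} = -9 + \left(-1 + F\right) = -10 + F$)
$O{\left(y,z \right)} = y \left(5 + y\right)$
$\left(O{\left(5,v{\left(-5 \right)} \right)} + 32\right)^{2} = \left(5 \left(5 + 5\right) + 32\right)^{2} = \left(5 \cdot 10 + 32\right)^{2} = \left(50 + 32\right)^{2} = 82^{2} = 6724$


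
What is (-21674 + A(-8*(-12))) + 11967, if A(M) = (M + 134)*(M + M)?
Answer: 34453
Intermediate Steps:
A(M) = 2*M*(134 + M) (A(M) = (134 + M)*(2*M) = 2*M*(134 + M))
(-21674 + A(-8*(-12))) + 11967 = (-21674 + 2*(-8*(-12))*(134 - 8*(-12))) + 11967 = (-21674 + 2*96*(134 + 96)) + 11967 = (-21674 + 2*96*230) + 11967 = (-21674 + 44160) + 11967 = 22486 + 11967 = 34453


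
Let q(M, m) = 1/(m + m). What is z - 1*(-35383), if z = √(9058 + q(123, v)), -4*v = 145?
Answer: 35383 + 8*√2975690/145 ≈ 35478.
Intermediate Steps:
v = -145/4 (v = -¼*145 = -145/4 ≈ -36.250)
q(M, m) = 1/(2*m)
z = 8*√2975690/145 (z = √(9058 + 1/(2*(-145/4))) = √(9058 + (½)*(-4/145)) = √(9058 - 2/145) = √(1313408/145) = 8*√2975690/145 ≈ 95.173)
z - 1*(-35383) = 8*√2975690/145 - 1*(-35383) = 8*√2975690/145 + 35383 = 35383 + 8*√2975690/145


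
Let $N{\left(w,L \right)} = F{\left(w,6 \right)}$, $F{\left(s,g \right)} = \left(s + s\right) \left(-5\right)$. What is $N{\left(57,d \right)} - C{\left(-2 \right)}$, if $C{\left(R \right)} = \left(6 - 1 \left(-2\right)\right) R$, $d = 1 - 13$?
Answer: $-554$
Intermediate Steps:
$d = -12$ ($d = 1 - 13 = -12$)
$F{\left(s,g \right)} = - 10 s$ ($F{\left(s,g \right)} = 2 s \left(-5\right) = - 10 s$)
$N{\left(w,L \right)} = - 10 w$
$C{\left(R \right)} = 8 R$ ($C{\left(R \right)} = \left(6 - -2\right) R = \left(6 + 2\right) R = 8 R$)
$N{\left(57,d \right)} - C{\left(-2 \right)} = \left(-10\right) 57 - 8 \left(-2\right) = -570 - -16 = -570 + 16 = -554$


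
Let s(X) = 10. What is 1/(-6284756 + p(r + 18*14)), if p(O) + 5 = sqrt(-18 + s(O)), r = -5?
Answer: -6284761/39498220827129 - 2*I*sqrt(2)/39498220827129 ≈ -1.5911e-7 - 7.1609e-14*I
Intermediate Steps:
p(O) = -5 + 2*I*sqrt(2) (p(O) = -5 + sqrt(-18 + 10) = -5 + sqrt(-8) = -5 + 2*I*sqrt(2))
1/(-6284756 + p(r + 18*14)) = 1/(-6284756 + (-5 + 2*I*sqrt(2))) = 1/(-6284761 + 2*I*sqrt(2))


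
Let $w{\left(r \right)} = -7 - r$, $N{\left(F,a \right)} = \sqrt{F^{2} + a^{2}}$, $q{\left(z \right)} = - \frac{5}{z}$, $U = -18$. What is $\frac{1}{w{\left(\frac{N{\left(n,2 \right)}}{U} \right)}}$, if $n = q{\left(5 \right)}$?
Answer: $- \frac{2268}{15871} - \frac{18 \sqrt{5}}{15871} \approx -0.14544$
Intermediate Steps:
$n = -1$ ($n = - \frac{5}{5} = \left(-5\right) \frac{1}{5} = -1$)
$\frac{1}{w{\left(\frac{N{\left(n,2 \right)}}{U} \right)}} = \frac{1}{-7 - \frac{\sqrt{\left(-1\right)^{2} + 2^{2}}}{-18}} = \frac{1}{-7 - \sqrt{1 + 4} \left(- \frac{1}{18}\right)} = \frac{1}{-7 - \sqrt{5} \left(- \frac{1}{18}\right)} = \frac{1}{-7 - - \frac{\sqrt{5}}{18}} = \frac{1}{-7 + \frac{\sqrt{5}}{18}}$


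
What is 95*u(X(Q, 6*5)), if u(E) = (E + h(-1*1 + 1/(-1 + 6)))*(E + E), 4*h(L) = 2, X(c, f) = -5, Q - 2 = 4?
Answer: 4275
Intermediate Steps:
Q = 6 (Q = 2 + 4 = 6)
h(L) = 1/2 (h(L) = (1/4)*2 = 1/2)
u(E) = 2*E*(1/2 + E) (u(E) = (E + 1/2)*(E + E) = (1/2 + E)*(2*E) = 2*E*(1/2 + E))
95*u(X(Q, 6*5)) = 95*(-5*(1 + 2*(-5))) = 95*(-5*(1 - 10)) = 95*(-5*(-9)) = 95*45 = 4275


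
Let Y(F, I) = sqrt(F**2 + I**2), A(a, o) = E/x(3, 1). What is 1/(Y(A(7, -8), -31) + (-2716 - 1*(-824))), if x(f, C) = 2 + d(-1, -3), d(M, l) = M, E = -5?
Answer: -946/1789339 - sqrt(986)/3578678 ≈ -0.00053746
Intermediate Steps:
x(f, C) = 1 (x(f, C) = 2 - 1 = 1)
A(a, o) = -5 (A(a, o) = -5/1 = -5*1 = -5)
1/(Y(A(7, -8), -31) + (-2716 - 1*(-824))) = 1/(sqrt((-5)**2 + (-31)**2) + (-2716 - 1*(-824))) = 1/(sqrt(25 + 961) + (-2716 + 824)) = 1/(sqrt(986) - 1892) = 1/(-1892 + sqrt(986))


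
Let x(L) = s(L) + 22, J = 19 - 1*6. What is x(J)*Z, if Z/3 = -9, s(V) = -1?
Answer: -567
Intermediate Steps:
J = 13 (J = 19 - 6 = 13)
x(L) = 21 (x(L) = -1 + 22 = 21)
Z = -27 (Z = 3*(-9) = -27)
x(J)*Z = 21*(-27) = -567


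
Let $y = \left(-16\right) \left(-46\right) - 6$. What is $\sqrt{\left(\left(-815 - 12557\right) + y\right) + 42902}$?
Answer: $2 \sqrt{7565} \approx 173.95$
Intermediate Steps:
$y = 730$ ($y = 736 - 6 = 730$)
$\sqrt{\left(\left(-815 - 12557\right) + y\right) + 42902} = \sqrt{\left(\left(-815 - 12557\right) + 730\right) + 42902} = \sqrt{\left(-13372 + 730\right) + 42902} = \sqrt{-12642 + 42902} = \sqrt{30260} = 2 \sqrt{7565}$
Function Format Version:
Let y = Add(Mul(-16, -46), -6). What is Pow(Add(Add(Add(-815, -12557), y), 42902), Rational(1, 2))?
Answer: Mul(2, Pow(7565, Rational(1, 2))) ≈ 173.95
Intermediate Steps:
y = 730 (y = Add(736, -6) = 730)
Pow(Add(Add(Add(-815, -12557), y), 42902), Rational(1, 2)) = Pow(Add(Add(Add(-815, -12557), 730), 42902), Rational(1, 2)) = Pow(Add(Add(-13372, 730), 42902), Rational(1, 2)) = Pow(Add(-12642, 42902), Rational(1, 2)) = Pow(30260, Rational(1, 2)) = Mul(2, Pow(7565, Rational(1, 2)))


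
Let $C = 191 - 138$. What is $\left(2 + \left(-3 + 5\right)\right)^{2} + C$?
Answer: $69$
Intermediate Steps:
$C = 53$
$\left(2 + \left(-3 + 5\right)\right)^{2} + C = \left(2 + \left(-3 + 5\right)\right)^{2} + 53 = \left(2 + 2\right)^{2} + 53 = 4^{2} + 53 = 16 + 53 = 69$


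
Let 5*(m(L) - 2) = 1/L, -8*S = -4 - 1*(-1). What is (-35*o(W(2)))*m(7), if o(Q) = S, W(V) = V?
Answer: -213/8 ≈ -26.625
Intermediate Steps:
S = 3/8 (S = -(-4 - 1*(-1))/8 = -(-4 + 1)/8 = -⅛*(-3) = 3/8 ≈ 0.37500)
o(Q) = 3/8
m(L) = 2 + 1/(5*L)
(-35*o(W(2)))*m(7) = (-35*3/8)*(2 + (⅕)/7) = -105*(2 + (⅕)*(⅐))/8 = -105*(2 + 1/35)/8 = -105/8*71/35 = -213/8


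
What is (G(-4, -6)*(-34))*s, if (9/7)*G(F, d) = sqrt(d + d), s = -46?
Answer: 21896*I*sqrt(3)/9 ≈ 4213.9*I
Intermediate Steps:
G(F, d) = 7*sqrt(2)*sqrt(d)/9 (G(F, d) = 7*sqrt(d + d)/9 = 7*sqrt(2*d)/9 = 7*(sqrt(2)*sqrt(d))/9 = 7*sqrt(2)*sqrt(d)/9)
(G(-4, -6)*(-34))*s = ((7*sqrt(2)*sqrt(-6)/9)*(-34))*(-46) = ((7*sqrt(2)*(I*sqrt(6))/9)*(-34))*(-46) = ((14*I*sqrt(3)/9)*(-34))*(-46) = -476*I*sqrt(3)/9*(-46) = 21896*I*sqrt(3)/9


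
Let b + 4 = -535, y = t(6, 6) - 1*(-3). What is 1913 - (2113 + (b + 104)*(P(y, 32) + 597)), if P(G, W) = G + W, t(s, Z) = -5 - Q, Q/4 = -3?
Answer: 277765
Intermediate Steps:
Q = -12 (Q = 4*(-3) = -12)
t(s, Z) = 7 (t(s, Z) = -5 - 1*(-12) = -5 + 12 = 7)
y = 10 (y = 7 - 1*(-3) = 7 + 3 = 10)
b = -539 (b = -4 - 535 = -539)
1913 - (2113 + (b + 104)*(P(y, 32) + 597)) = 1913 - (2113 + (-539 + 104)*((10 + 32) + 597)) = 1913 - (2113 - 435*(42 + 597)) = 1913 - (2113 - 435*639) = 1913 - (2113 - 277965) = 1913 - 1*(-275852) = 1913 + 275852 = 277765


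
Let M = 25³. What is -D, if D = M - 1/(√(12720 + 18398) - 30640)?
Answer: -7334206905945/469389241 - √31118/938778482 ≈ -15625.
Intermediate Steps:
M = 15625
D = 15625 - 1/(-30640 + √31118) (D = 15625 - 1/(√(12720 + 18398) - 30640) = 15625 - 1/(√31118 - 30640) = 15625 - 1/(-30640 + √31118) ≈ 15625.)
-D = -(7334206905945/469389241 + √31118/938778482) = -7334206905945/469389241 - √31118/938778482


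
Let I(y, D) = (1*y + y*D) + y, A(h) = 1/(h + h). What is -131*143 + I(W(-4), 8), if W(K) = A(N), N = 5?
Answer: -18732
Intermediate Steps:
A(h) = 1/(2*h)
W(K) = 1/10 (W(K) = (1/2)/5 = (1/2)*(1/5) = 1/10)
I(y, D) = 2*y + D*y (I(y, D) = (y + D*y) + y = 2*y + D*y)
-131*143 + I(W(-4), 8) = -131*143 + (2 + 8)/10 = -18733 + (1/10)*10 = -18733 + 1 = -18732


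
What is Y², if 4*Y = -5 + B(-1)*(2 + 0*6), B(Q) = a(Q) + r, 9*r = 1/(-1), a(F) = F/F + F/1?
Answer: 2209/1296 ≈ 1.7045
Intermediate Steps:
a(F) = 1 + F (a(F) = 1 + F*1 = 1 + F)
r = -⅑ (r = (⅑)/(-1) = (⅑)*(-1) = -⅑ ≈ -0.11111)
B(Q) = 8/9 + Q (B(Q) = (1 + Q) - ⅑ = 8/9 + Q)
Y = -47/36 (Y = (-5 + (8/9 - 1)*(2 + 0*6))/4 = (-5 - (2 + 0)/9)/4 = (-5 - ⅑*2)/4 = (-5 - 2/9)/4 = (¼)*(-47/9) = -47/36 ≈ -1.3056)
Y² = (-47/36)² = 2209/1296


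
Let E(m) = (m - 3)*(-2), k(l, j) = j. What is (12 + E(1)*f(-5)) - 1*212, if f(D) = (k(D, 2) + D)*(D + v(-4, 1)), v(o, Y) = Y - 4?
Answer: -104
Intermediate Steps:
v(o, Y) = -4 + Y
f(D) = (-3 + D)*(2 + D) (f(D) = (2 + D)*(D + (-4 + 1)) = (2 + D)*(D - 3) = (2 + D)*(-3 + D) = (-3 + D)*(2 + D))
E(m) = 6 - 2*m (E(m) = (-3 + m)*(-2) = 6 - 2*m)
(12 + E(1)*f(-5)) - 1*212 = (12 + (6 - 2*1)*(-6 + (-5)**2 - 1*(-5))) - 1*212 = (12 + (6 - 2)*(-6 + 25 + 5)) - 212 = (12 + 4*24) - 212 = (12 + 96) - 212 = 108 - 212 = -104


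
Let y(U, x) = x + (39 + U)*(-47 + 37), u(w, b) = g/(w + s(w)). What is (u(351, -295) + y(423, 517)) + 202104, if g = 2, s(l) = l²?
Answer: 12231709777/61776 ≈ 1.9800e+5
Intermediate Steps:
u(w, b) = 2/(w + w²)
y(U, x) = -390 + x - 10*U (y(U, x) = x + (39 + U)*(-10) = x + (-390 - 10*U) = -390 + x - 10*U)
(u(351, -295) + y(423, 517)) + 202104 = (2/(351*(1 + 351)) + (-390 + 517 - 10*423)) + 202104 = (2*(1/351)/352 + (-390 + 517 - 4230)) + 202104 = (2*(1/351)*(1/352) - 4103) + 202104 = (1/61776 - 4103) + 202104 = -253466927/61776 + 202104 = 12231709777/61776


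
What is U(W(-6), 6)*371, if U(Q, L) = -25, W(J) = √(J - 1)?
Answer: -9275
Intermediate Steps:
W(J) = √(-1 + J)
U(W(-6), 6)*371 = -25*371 = -9275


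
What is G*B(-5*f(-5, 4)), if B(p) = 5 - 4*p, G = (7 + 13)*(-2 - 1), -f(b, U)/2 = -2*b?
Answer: 23700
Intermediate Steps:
f(b, U) = 4*b (f(b, U) = -(-4)*b = 4*b)
G = -60 (G = 20*(-3) = -60)
G*B(-5*f(-5, 4)) = -60*(5 - (-20)*4*(-5)) = -60*(5 - (-20)*(-20)) = -60*(5 - 4*100) = -60*(5 - 400) = -60*(-395) = 23700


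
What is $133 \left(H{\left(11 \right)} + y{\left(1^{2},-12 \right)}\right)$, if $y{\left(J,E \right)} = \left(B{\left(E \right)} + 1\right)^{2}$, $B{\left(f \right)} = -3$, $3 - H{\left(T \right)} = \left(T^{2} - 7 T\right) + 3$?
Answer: $-5320$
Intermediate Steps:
$H{\left(T \right)} = - T^{2} + 7 T$ ($H{\left(T \right)} = 3 - \left(\left(T^{2} - 7 T\right) + 3\right) = 3 - \left(3 + T^{2} - 7 T\right) = - T^{2} + 7 T$)
$y{\left(J,E \right)} = 4$ ($y{\left(J,E \right)} = \left(-3 + 1\right)^{2} = \left(-2\right)^{2} = 4$)
$133 \left(H{\left(11 \right)} + y{\left(1^{2},-12 \right)}\right) = 133 \left(11 \left(7 - 11\right) + 4\right) = 133 \left(11 \left(-4\right) + 4\right) = 133 \left(-44 + 4\right) = 133 \left(-40\right) = -5320$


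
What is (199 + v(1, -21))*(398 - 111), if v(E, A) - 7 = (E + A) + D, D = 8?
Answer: 55678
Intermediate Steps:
v(E, A) = 15 + A + E (v(E, A) = 7 + ((E + A) + 8) = 7 + ((A + E) + 8) = 7 + (8 + A + E) = 15 + A + E)
(199 + v(1, -21))*(398 - 111) = (199 + (15 - 21 + 1))*(398 - 111) = (199 - 5)*287 = 194*287 = 55678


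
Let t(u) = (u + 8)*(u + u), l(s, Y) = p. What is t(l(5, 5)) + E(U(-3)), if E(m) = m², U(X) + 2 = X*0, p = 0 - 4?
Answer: -28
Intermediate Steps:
p = -4
U(X) = -2 (U(X) = -2 + X*0 = -2 + 0 = -2)
l(s, Y) = -4
t(u) = 2*u*(8 + u) (t(u) = (8 + u)*(2*u) = 2*u*(8 + u))
t(l(5, 5)) + E(U(-3)) = 2*(-4)*(8 - 4) + (-2)² = 2*(-4)*4 + 4 = -32 + 4 = -28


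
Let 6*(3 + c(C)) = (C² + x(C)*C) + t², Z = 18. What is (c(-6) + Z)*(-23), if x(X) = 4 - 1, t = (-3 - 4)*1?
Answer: -3611/6 ≈ -601.83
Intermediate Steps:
t = -7 (t = -7*1 = -7)
x(X) = 3
c(C) = 31/6 + C/2 + C²/6 (c(C) = -3 + ((C² + 3*C) + (-7)²)/6 = -3 + ((C² + 3*C) + 49)/6 = -3 + (49 + C² + 3*C)/6 = -3 + (49/6 + C/2 + C²/6) = 31/6 + C/2 + C²/6)
(c(-6) + Z)*(-23) = ((31/6 + (½)*(-6) + (⅙)*(-6)²) + 18)*(-23) = ((31/6 - 3 + (⅙)*36) + 18)*(-23) = ((31/6 - 3 + 6) + 18)*(-23) = (49/6 + 18)*(-23) = (157/6)*(-23) = -3611/6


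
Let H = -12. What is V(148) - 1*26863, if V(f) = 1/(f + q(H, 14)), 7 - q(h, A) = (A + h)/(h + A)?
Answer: -4136901/154 ≈ -26863.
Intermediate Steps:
q(h, A) = 6 (q(h, A) = 7 - (A + h)/(h + A) = 7 - (A + h)/(A + h) = 7 - 1*1 = 7 - 1 = 6)
V(f) = 1/(6 + f) (V(f) = 1/(f + 6) = 1/(6 + f))
V(148) - 1*26863 = 1/(6 + 148) - 1*26863 = 1/154 - 26863 = -4136901/154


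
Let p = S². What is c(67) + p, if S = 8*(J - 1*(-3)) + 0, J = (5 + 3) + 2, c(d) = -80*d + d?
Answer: 5523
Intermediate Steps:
c(d) = -79*d
J = 10 (J = 8 + 2 = 10)
S = 104 (S = 8*(10 - 1*(-3)) + 0 = 8*(10 + 3) + 0 = 8*13 + 0 = 104 + 0 = 104)
p = 10816 (p = 104² = 10816)
c(67) + p = -79*67 + 10816 = -5293 + 10816 = 5523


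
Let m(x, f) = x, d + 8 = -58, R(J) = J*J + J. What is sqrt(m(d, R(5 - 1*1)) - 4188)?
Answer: I*sqrt(4254) ≈ 65.223*I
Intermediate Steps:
R(J) = J + J**2 (R(J) = J**2 + J = J + J**2)
d = -66 (d = -8 - 58 = -66)
sqrt(m(d, R(5 - 1*1)) - 4188) = sqrt(-66 - 4188) = sqrt(-4254) = I*sqrt(4254)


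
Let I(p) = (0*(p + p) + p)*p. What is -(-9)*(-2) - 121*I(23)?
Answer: -64027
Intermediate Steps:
I(p) = p**2 (I(p) = (0*(2*p) + p)*p = (0 + p)*p = p*p = p**2)
-(-9)*(-2) - 121*I(23) = -(-9)*(-2) - 121*23**2 = -9*2 - 121*529 = -18 - 64009 = -64027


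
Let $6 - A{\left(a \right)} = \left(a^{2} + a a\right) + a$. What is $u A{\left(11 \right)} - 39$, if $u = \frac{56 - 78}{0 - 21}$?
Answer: $- \frac{6253}{21} \approx -297.76$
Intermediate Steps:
$A{\left(a \right)} = 6 - a - 2 a^{2}$ ($A{\left(a \right)} = 6 - \left(\left(a^{2} + a a\right) + a\right) = 6 - \left(\left(a^{2} + a^{2}\right) + a\right) = 6 - \left(2 a^{2} + a\right) = 6 - \left(a + 2 a^{2}\right) = 6 - a - 2 a^{2}$)
$u = \frac{22}{21}$ ($u = - \frac{22}{-21} = \left(-22\right) \left(- \frac{1}{21}\right) = \frac{22}{21} \approx 1.0476$)
$u A{\left(11 \right)} - 39 = \frac{22 \left(6 - 11 - 2 \cdot 11^{2}\right)}{21} - 39 = \frac{22 \left(6 - 11 - 242\right)}{21} - 39 = \frac{22}{21} \left(-247\right) - 39 = - \frac{5434}{21} - 39 = - \frac{6253}{21}$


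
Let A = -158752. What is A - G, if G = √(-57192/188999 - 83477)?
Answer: -158752 - I*√2981861172008285/188999 ≈ -1.5875e+5 - 288.92*I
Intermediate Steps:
G = I*√2981861172008285/188999 (G = √(-57192*1/188999 - 83477) = √(-57192/188999 - 83477) = √(-15777126715/188999) = I*√2981861172008285/188999 ≈ 288.92*I)
A - G = -158752 - I*√2981861172008285/188999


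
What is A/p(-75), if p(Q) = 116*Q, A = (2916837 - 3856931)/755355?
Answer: 470047/3285794250 ≈ 0.00014305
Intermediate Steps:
A = -940094/755355 (A = -940094*1/755355 = -940094/755355 ≈ -1.2446)
A/p(-75) = -940094/(755355*(116*(-75))) = -940094/755355/(-8700) = -940094/755355*(-1/8700) = 470047/3285794250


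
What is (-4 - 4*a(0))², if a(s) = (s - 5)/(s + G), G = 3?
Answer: 64/9 ≈ 7.1111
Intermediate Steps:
a(s) = (-5 + s)/(3 + s) (a(s) = (s - 5)/(s + 3) = (-5 + s)/(3 + s))
(-4 - 4*a(0))² = (-4 - 4*(-5 + 0)/(3 + 0))² = (-4 - 4*(-5)/3)² = (-4 - 4*(-5/3))² = (-4 + 20/3)² = (8/3)² = 64/9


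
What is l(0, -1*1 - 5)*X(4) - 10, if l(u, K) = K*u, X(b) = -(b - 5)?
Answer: -10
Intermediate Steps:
X(b) = 5 - b (X(b) = -(-5 + b) = 5 - b)
l(0, -1*1 - 5)*X(4) - 10 = ((-1*1 - 5)*0)*(5 - 1*4) - 10 = ((-1 - 5)*0)*(5 - 4) - 10 = -6*0*1 - 10 = 0*1 - 10 = 0 - 10 = -10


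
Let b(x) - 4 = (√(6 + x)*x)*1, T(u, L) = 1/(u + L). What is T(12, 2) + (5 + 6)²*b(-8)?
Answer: 6777/14 - 968*I*√2 ≈ 484.07 - 1369.0*I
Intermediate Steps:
T(u, L) = 1/(L + u)
b(x) = 4 + x*√(6 + x) (b(x) = 4 + (√(6 + x)*x)*1 = 4 + (x*√(6 + x))*1 = 4 + x*√(6 + x))
T(12, 2) + (5 + 6)²*b(-8) = 1/(2 + 12) + (5 + 6)²*(4 - 8*√(6 - 8)) = 1/14 + 11²*(4 - 8*I*√2) = 1/14 + 121*(4 - 8*I*√2) = 1/14 + (484 - 968*I*√2) = 6777/14 - 968*I*√2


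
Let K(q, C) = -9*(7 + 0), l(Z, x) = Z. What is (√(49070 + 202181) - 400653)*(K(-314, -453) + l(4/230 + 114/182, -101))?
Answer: 261449320374/10465 - 652558*√251251/10465 ≈ 2.4952e+7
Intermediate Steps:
K(q, C) = -63 (K(q, C) = -9*7 = -63)
(√(49070 + 202181) - 400653)*(K(-314, -453) + l(4/230 + 114/182, -101)) = (√(49070 + 202181) - 400653)*(-63 + (4/230 + 114/182)) = (√251251 - 400653)*(-63 + (4*(1/230) + 114*(1/182))) = (-400653 + √251251)*(-63 + (2/115 + 57/91)) = (-400653 + √251251)*(-63 + 6737/10465) = (-400653 + √251251)*(-652558/10465) = 261449320374/10465 - 652558*√251251/10465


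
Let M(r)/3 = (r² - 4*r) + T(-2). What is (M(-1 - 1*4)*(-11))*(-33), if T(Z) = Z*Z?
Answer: 53361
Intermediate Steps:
T(Z) = Z²
M(r) = 12 - 12*r + 3*r² (M(r) = 3*((r² - 4*r) + (-2)²) = 3*((r² - 4*r) + 4) = 3*(4 + r² - 4*r) = 12 - 12*r + 3*r²)
(M(-1 - 1*4)*(-11))*(-33) = ((12 - 12*(-1 - 1*4) + 3*(-1 - 1*4)²)*(-11))*(-33) = ((12 - 12*(-1 - 4) + 3*(-1 - 4)²)*(-11))*(-33) = ((12 - 12*(-5) + 3*(-5)²)*(-11))*(-33) = ((12 + 60 + 3*25)*(-11))*(-33) = ((12 + 60 + 75)*(-11))*(-33) = (147*(-11))*(-33) = -1617*(-33) = 53361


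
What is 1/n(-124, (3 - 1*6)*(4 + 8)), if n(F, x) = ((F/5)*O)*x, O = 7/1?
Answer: 5/31248 ≈ 0.00016001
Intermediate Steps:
O = 7 (O = 7*1 = 7)
n(F, x) = 7*F*x/5 (n(F, x) = ((F/5)*7)*x = (7*F/5)*x = 7*F*x/5)
1/n(-124, (3 - 1*6)*(4 + 8)) = 1/((7/5)*(-124)*((3 - 1*6)*(4 + 8))) = 1/((7/5)*(-124)*((3 - 6)*12)) = 1/((7/5)*(-124)*(-3*12)) = 1/((7/5)*(-124)*(-36)) = 1/(31248/5) = 5/31248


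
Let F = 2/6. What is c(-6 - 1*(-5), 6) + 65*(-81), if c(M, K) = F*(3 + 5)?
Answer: -15787/3 ≈ -5262.3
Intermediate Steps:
F = 1/3 (F = 2*(1/6) = 1/3 ≈ 0.33333)
c(M, K) = 8/3 (c(M, K) = (3 + 5)/3 = (1/3)*8 = 8/3)
c(-6 - 1*(-5), 6) + 65*(-81) = 8/3 + 65*(-81) = 8/3 - 5265 = -15787/3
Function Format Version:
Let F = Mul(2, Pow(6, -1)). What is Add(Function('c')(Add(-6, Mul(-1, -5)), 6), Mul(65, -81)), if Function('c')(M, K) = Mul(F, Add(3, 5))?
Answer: Rational(-15787, 3) ≈ -5262.3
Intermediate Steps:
F = Rational(1, 3) (F = Mul(2, Rational(1, 6)) = Rational(1, 3) ≈ 0.33333)
Function('c')(M, K) = Rational(8, 3) (Function('c')(M, K) = Mul(Rational(1, 3), Add(3, 5)) = Mul(Rational(1, 3), 8) = Rational(8, 3))
Add(Function('c')(Add(-6, Mul(-1, -5)), 6), Mul(65, -81)) = Add(Rational(8, 3), Mul(65, -81)) = Add(Rational(8, 3), -5265) = Rational(-15787, 3)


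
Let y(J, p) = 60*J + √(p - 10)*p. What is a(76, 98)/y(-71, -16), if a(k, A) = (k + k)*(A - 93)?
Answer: -202350/1134641 + 760*I*√26/1134641 ≈ -0.17834 + 0.0034154*I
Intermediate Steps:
y(J, p) = 60*J + p*√(-10 + p) (y(J, p) = 60*J + √(-10 + p)*p = 60*J + p*√(-10 + p))
a(k, A) = 2*k*(-93 + A) (a(k, A) = (2*k)*(-93 + A) = 2*k*(-93 + A))
a(76, 98)/y(-71, -16) = (2*76*(-93 + 98))/(60*(-71) - 16*√(-10 - 16)) = (2*76*5)/(-4260 - 16*I*√26) = 760/(-4260 - 16*I*√26)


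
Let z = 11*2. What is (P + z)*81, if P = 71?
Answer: 7533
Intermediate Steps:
z = 22
(P + z)*81 = (71 + 22)*81 = 93*81 = 7533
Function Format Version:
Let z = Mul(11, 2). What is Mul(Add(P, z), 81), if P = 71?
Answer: 7533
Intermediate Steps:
z = 22
Mul(Add(P, z), 81) = Mul(Add(71, 22), 81) = Mul(93, 81) = 7533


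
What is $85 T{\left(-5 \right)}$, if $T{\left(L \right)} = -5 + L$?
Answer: $-850$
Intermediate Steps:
$85 T{\left(-5 \right)} = 85 \left(-5 - 5\right) = 85 \left(-10\right) = -850$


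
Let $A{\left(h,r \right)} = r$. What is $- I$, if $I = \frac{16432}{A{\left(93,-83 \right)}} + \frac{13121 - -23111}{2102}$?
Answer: $\frac{15766404}{87233} \approx 180.74$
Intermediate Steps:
$I = - \frac{15766404}{87233}$ ($I = \frac{16432}{-83} + \frac{13121 - -23111}{2102} = 16432 \left(- \frac{1}{83}\right) + \left(13121 + 23111\right) \frac{1}{2102} = - \frac{16432}{83} + 36232 \cdot \frac{1}{2102} = - \frac{16432}{83} + \frac{18116}{1051} = - \frac{15766404}{87233} \approx -180.74$)
$- I = \left(-1\right) \left(- \frac{15766404}{87233}\right) = \frac{15766404}{87233}$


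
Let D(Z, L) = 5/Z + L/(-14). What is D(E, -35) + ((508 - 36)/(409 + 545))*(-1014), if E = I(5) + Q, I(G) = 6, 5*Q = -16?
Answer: -553606/1113 ≈ -497.40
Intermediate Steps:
Q = -16/5 (Q = (⅕)*(-16) = -16/5 ≈ -3.2000)
E = 14/5 (E = 6 - 16/5 = 14/5 ≈ 2.8000)
D(Z, L) = 5/Z - L/14 (D(Z, L) = 5/Z + L*(-1/14) = 5/Z - L/14)
D(E, -35) + ((508 - 36)/(409 + 545))*(-1014) = (5/(14/5) - 1/14*(-35)) + ((508 - 36)/(409 + 545))*(-1014) = (5*(5/14) + 5/2) + (472/954)*(-1014) = (25/14 + 5/2) + (472*(1/954))*(-1014) = 30/7 + (236/477)*(-1014) = 30/7 - 79768/159 = -553606/1113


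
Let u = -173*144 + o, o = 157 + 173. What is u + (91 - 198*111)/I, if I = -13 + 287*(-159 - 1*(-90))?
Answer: -487095025/19816 ≈ -24581.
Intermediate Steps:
o = 330
I = -19816 (I = -13 + 287*(-159 + 90) = -13 + 287*(-69) = -13 - 19803 = -19816)
u = -24582 (u = -173*144 + 330 = -24912 + 330 = -24582)
u + (91 - 198*111)/I = -24582 + (91 - 198*111)/(-19816) = -24582 + (91 - 21978)*(-1/19816) = -24582 - 21887*(-1/19816) = -24582 + 21887/19816 = -487095025/19816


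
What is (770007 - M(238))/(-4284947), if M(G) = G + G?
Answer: -769531/4284947 ≈ -0.17959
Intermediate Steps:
M(G) = 2*G
(770007 - M(238))/(-4284947) = (770007 - 2*238)/(-4284947) = (770007 - 1*476)*(-1/4284947) = (770007 - 476)*(-1/4284947) = 769531*(-1/4284947) = -769531/4284947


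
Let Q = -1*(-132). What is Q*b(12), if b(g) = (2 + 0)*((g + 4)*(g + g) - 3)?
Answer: 100584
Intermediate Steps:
b(g) = -6 + 4*g*(4 + g) (b(g) = 2*((4 + g)*(2*g) - 3) = 2*(2*g*(4 + g) - 3) = 2*(-3 + 2*g*(4 + g)) = -6 + 4*g*(4 + g))
Q = 132
Q*b(12) = 132*(-6 + 4*12**2 + 16*12) = 132*(-6 + 4*144 + 192) = 132*(-6 + 576 + 192) = 132*762 = 100584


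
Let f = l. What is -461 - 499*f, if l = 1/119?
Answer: -55358/119 ≈ -465.19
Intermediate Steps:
l = 1/119 ≈ 0.0084034
f = 1/119 ≈ 0.0084034
-461 - 499*f = -461 - 499*1/119 = -461 - 499/119 = -55358/119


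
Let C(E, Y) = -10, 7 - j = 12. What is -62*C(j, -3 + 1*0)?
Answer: 620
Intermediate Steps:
j = -5 (j = 7 - 1*12 = 7 - 12 = -5)
-62*C(j, -3 + 1*0) = -62*(-10) = 620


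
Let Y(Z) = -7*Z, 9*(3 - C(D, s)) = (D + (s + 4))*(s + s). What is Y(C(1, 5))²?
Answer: 261121/81 ≈ 3223.7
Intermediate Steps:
C(D, s) = 3 - 2*s*(4 + D + s)/9 (C(D, s) = 3 - (D + (s + 4))*(s + s)/9 = 3 - (D + (4 + s))*2*s/9 = 3 - (4 + D + s)*2*s/9 = 3 - 2*s*(4 + D + s)/9)
Y(C(1, 5))² = (-7*(3 - 8/9*5 - 2/9*5² - 2/9*1*5))² = (-7*(3 - 40/9 - 2/9*25 - 10/9))² = (-7*(3 - 40/9 - 50/9 - 10/9))² = (-7*(-73/9))² = (511/9)² = 261121/81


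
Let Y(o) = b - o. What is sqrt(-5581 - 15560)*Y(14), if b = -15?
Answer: -783*I*sqrt(29) ≈ -4216.6*I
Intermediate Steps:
Y(o) = -15 - o
sqrt(-5581 - 15560)*Y(14) = sqrt(-5581 - 15560)*(-15 - 1*14) = sqrt(-21141)*(-15 - 14) = (27*I*sqrt(29))*(-29) = -783*I*sqrt(29)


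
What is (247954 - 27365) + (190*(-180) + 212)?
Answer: 186601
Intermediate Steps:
(247954 - 27365) + (190*(-180) + 212) = 220589 + (-34200 + 212) = 220589 - 33988 = 186601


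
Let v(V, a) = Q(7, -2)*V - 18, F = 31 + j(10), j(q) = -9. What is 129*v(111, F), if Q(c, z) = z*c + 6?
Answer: -116874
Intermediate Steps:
Q(c, z) = 6 + c*z (Q(c, z) = c*z + 6 = 6 + c*z)
F = 22 (F = 31 - 9 = 22)
v(V, a) = -18 - 8*V (v(V, a) = (6 + 7*(-2))*V - 18 = (6 - 14)*V - 18 = -8*V - 18 = -18 - 8*V)
129*v(111, F) = 129*(-18 - 8*111) = 129*(-18 - 888) = 129*(-906) = -116874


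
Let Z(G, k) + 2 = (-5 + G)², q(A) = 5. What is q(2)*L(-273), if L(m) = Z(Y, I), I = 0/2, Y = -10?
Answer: 1115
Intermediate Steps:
I = 0 (I = 0*(½) = 0)
Z(G, k) = -2 + (-5 + G)²
L(m) = 223 (L(m) = -2 + (-5 - 10)² = -2 + (-15)² = -2 + 225 = 223)
q(2)*L(-273) = 5*223 = 1115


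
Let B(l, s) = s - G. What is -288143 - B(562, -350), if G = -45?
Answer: -287838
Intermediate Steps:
B(l, s) = 45 + s (B(l, s) = s - 1*(-45) = s + 45 = 45 + s)
-288143 - B(562, -350) = -288143 - (45 - 350) = -288143 - 1*(-305) = -288143 + 305 = -287838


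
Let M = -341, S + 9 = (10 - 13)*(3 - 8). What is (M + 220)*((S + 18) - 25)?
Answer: 121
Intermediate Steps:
S = 6 (S = -9 + (10 - 13)*(3 - 8) = -9 - 3*(-5) = -9 + 15 = 6)
(M + 220)*((S + 18) - 25) = (-341 + 220)*((6 + 18) - 25) = -121*(24 - 25) = -121*(-1) = 121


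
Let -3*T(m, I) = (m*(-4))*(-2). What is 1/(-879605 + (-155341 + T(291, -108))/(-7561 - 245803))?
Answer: -253364/222860085103 ≈ -1.1369e-6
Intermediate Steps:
T(m, I) = -8*m/3 (T(m, I) = -m*(-4)*(-2)/3 = -(-4*m)*(-2)/3 = -8*m/3)
1/(-879605 + (-155341 + T(291, -108))/(-7561 - 245803)) = 1/(-879605 + (-155341 - 8/3*291)/(-7561 - 245803)) = 1/(-879605 + (-155341 - 776)/(-253364)) = 1/(-879605 - 156117*(-1/253364)) = 1/(-879605 + 156117/253364) = 1/(-222860085103/253364) = -253364/222860085103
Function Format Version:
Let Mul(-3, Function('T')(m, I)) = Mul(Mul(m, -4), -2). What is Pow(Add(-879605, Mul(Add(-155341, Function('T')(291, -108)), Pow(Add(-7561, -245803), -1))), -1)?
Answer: Rational(-253364, 222860085103) ≈ -1.1369e-6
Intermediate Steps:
Function('T')(m, I) = Mul(Rational(-8, 3), m) (Function('T')(m, I) = Mul(Rational(-1, 3), Mul(Mul(m, -4), -2)) = Mul(Rational(-1, 3), Mul(Mul(-4, m), -2)) = Mul(Rational(-1, 3), Mul(8, m)) = Mul(Rational(-8, 3), m))
Pow(Add(-879605, Mul(Add(-155341, Function('T')(291, -108)), Pow(Add(-7561, -245803), -1))), -1) = Pow(Add(-879605, Mul(Add(-155341, Mul(Rational(-8, 3), 291)), Pow(Add(-7561, -245803), -1))), -1) = Pow(Add(-879605, Mul(Add(-155341, -776), Pow(-253364, -1))), -1) = Pow(Add(-879605, Mul(-156117, Rational(-1, 253364))), -1) = Pow(Add(-879605, Rational(156117, 253364)), -1) = Pow(Rational(-222860085103, 253364), -1) = Rational(-253364, 222860085103)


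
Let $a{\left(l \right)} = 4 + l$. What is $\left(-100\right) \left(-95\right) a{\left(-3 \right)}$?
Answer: $9500$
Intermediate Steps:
$\left(-100\right) \left(-95\right) a{\left(-3 \right)} = \left(-100\right) \left(-95\right) \left(4 - 3\right) = 9500 \cdot 1 = 9500$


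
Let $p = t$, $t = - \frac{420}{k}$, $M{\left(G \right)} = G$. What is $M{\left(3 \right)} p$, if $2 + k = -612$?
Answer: $\frac{630}{307} \approx 2.0521$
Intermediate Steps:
$k = -614$ ($k = -2 - 612 = -614$)
$t = \frac{210}{307}$ ($t = - \frac{420}{-614} = \left(-420\right) \left(- \frac{1}{614}\right) = \frac{210}{307} \approx 0.68404$)
$p = \frac{210}{307} \approx 0.68404$
$M{\left(3 \right)} p = 3 \cdot \frac{210}{307} = \frac{630}{307}$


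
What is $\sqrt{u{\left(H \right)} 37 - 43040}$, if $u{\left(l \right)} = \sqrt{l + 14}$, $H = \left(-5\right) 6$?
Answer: $2 \sqrt{-10760 + 37 i} \approx 0.35669 + 207.46 i$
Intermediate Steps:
$H = -30$
$u{\left(l \right)} = \sqrt{14 + l}$
$\sqrt{u{\left(H \right)} 37 - 43040} = \sqrt{\sqrt{14 - 30} \cdot 37 - 43040} = \sqrt{\sqrt{-16} \cdot 37 - 43040} = \sqrt{4 i 37 - 43040} = \sqrt{148 i - 43040} = \sqrt{-43040 + 148 i}$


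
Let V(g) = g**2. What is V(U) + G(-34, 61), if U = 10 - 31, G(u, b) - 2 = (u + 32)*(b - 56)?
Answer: 433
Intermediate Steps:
G(u, b) = 2 + (-56 + b)*(32 + u) (G(u, b) = 2 + (u + 32)*(b - 56) = 2 + (32 + u)*(-56 + b) = 2 + (-56 + b)*(32 + u))
U = -21
V(U) + G(-34, 61) = (-21)**2 + (-1790 - 56*(-34) + 32*61 + 61*(-34)) = 441 + (-1790 + 1904 + 1952 - 2074) = 441 - 8 = 433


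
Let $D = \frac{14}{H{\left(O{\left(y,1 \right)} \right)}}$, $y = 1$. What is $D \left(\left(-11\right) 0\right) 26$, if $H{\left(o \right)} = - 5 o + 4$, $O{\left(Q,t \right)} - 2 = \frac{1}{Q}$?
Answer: $0$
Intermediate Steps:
$O{\left(Q,t \right)} = 2 + \frac{1}{Q}$
$H{\left(o \right)} = 4 - 5 o$
$D = - \frac{14}{11}$ ($D = \frac{14}{4 - 5 \left(2 + 1^{-1}\right)} = \frac{14}{4 - 5 \left(2 + 1\right)} = \frac{14}{4 - 15} = \frac{14}{-11} = 14 \left(- \frac{1}{11}\right) = - \frac{14}{11} \approx -1.2727$)
$D \left(\left(-11\right) 0\right) 26 = - \frac{14 \left(\left(-11\right) 0\right)}{11} \cdot 26 = \left(- \frac{14}{11}\right) 0 \cdot 26 = 0 \cdot 26 = 0$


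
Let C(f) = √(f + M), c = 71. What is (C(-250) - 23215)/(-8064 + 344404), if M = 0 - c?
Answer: -4643/67268 + I*√321/336340 ≈ -0.069022 + 5.3269e-5*I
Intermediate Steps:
M = -71 (M = 0 - 1*71 = 0 - 71 = -71)
C(f) = √(-71 + f) (C(f) = √(f - 71) = √(-71 + f))
(C(-250) - 23215)/(-8064 + 344404) = (√(-71 - 250) - 23215)/(-8064 + 344404) = (√(-321) - 23215)/336340 = (I*√321 - 23215)*(1/336340) = (-23215 + I*√321)*(1/336340) = -4643/67268 + I*√321/336340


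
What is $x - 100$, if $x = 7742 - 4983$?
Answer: $2659$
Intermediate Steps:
$x = 2759$ ($x = 7742 - 4983 = 2759$)
$x - 100 = 2759 - 100 = 2659$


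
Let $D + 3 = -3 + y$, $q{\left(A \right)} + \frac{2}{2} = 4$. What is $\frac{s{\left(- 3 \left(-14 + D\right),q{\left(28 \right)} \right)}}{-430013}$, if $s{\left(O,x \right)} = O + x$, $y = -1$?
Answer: $- \frac{66}{430013} \approx -0.00015348$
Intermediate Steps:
$q{\left(A \right)} = 3$ ($q{\left(A \right)} = -1 + 4 = 3$)
$D = -7$ ($D = -3 - 4 = -7$)
$\frac{s{\left(- 3 \left(-14 + D\right),q{\left(28 \right)} \right)}}{-430013} = \frac{- 3 \left(-14 - 7\right) + 3}{-430013} = \left(\left(-3\right) \left(-21\right) + 3\right) \left(- \frac{1}{430013}\right) = \left(63 + 3\right) \left(- \frac{1}{430013}\right) = 66 \left(- \frac{1}{430013}\right) = - \frac{66}{430013}$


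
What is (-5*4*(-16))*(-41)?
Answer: -13120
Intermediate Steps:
(-5*4*(-16))*(-41) = -20*(-16)*(-41) = 320*(-41) = -13120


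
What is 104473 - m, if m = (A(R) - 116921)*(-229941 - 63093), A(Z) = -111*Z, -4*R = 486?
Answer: -30309720800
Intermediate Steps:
R = -243/2 (R = -1/4*486 = -243/2 ≈ -121.50)
m = 30309825273 (m = (-111*(-243/2) - 116921)*(-229941 - 63093) = (26973/2 - 116921)*(-293034) = -206869/2*(-293034) = 30309825273)
104473 - m = 104473 - 1*30309825273 = 104473 - 30309825273 = -30309720800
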